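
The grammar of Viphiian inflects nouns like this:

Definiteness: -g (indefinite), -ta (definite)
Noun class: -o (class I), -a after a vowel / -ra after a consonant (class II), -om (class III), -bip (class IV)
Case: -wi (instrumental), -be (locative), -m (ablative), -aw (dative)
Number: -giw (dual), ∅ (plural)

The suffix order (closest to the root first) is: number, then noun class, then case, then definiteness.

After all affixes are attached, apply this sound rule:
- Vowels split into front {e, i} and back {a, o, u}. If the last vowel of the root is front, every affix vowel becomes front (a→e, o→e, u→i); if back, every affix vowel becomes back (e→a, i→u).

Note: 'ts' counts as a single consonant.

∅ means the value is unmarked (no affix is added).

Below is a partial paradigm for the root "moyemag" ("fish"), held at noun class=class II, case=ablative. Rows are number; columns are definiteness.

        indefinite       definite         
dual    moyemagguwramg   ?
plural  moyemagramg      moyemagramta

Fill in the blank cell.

Attach number dual -giw → moyemaggiw.
Attach noun class class II -ra (after consonant 'w') → moyemaggiwra.
Attach case ablative -m → moyemaggiwram.
Attach definiteness definite -ta → moyemaggiwramta.
Apply vowel harmony: moyemaggiwramta → moyemagguwramta.

moyemagguwramta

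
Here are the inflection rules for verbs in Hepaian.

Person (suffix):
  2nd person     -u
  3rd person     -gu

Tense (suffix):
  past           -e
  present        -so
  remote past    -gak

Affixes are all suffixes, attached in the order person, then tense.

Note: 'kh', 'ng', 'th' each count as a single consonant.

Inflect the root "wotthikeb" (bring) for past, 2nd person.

Attach person 2nd person -u → wotthikebu.
Attach tense past -e → wotthikebue.

wotthikebue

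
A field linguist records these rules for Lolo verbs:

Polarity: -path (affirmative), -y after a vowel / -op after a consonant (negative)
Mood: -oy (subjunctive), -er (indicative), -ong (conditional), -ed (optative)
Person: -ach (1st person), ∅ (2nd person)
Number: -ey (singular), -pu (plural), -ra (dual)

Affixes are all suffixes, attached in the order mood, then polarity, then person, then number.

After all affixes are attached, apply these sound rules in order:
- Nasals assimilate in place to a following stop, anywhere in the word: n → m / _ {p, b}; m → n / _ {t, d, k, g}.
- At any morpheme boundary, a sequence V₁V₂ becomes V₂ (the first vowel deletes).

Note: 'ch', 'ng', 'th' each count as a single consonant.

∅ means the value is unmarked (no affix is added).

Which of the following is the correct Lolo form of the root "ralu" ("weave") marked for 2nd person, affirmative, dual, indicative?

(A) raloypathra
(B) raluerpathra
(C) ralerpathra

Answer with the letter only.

Attach mood indicative -er → raluer.
Attach polarity affirmative -path → raluerpath.
person = 2nd person: zero marking, form stays raluerpath.
Attach number dual -ra → raluerpathra.
Nasal assimilation: no change.
Apply vowel deletion: raluerpathra → ralerpathra.
So the correct form is ralerpathra, option (C).
(B) raluerpathra is wrong: it fails to apply the sound rule(s).
(A) raloypathra is wrong: it uses subjunctive instead of indicative for mood.

C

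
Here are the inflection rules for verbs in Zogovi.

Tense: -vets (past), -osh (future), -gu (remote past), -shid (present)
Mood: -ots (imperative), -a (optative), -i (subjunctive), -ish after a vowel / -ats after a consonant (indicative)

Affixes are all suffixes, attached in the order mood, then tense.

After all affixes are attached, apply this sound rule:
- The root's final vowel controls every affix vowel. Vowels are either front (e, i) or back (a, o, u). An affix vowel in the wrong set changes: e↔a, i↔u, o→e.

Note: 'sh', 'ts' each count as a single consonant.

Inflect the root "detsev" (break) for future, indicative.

detsevetsesh

Attach mood indicative -ats (after consonant 'v') → detsevats.
Attach tense future -osh → detsevatsosh.
Apply vowel harmony: detsevatsosh → detsevetsesh.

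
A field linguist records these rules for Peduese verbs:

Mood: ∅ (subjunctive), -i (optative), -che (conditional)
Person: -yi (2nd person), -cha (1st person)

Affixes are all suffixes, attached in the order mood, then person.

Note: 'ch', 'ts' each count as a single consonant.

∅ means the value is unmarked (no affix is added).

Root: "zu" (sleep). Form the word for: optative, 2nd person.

Attach mood optative -i → zui.
Attach person 2nd person -yi → zuiyi.

zuiyi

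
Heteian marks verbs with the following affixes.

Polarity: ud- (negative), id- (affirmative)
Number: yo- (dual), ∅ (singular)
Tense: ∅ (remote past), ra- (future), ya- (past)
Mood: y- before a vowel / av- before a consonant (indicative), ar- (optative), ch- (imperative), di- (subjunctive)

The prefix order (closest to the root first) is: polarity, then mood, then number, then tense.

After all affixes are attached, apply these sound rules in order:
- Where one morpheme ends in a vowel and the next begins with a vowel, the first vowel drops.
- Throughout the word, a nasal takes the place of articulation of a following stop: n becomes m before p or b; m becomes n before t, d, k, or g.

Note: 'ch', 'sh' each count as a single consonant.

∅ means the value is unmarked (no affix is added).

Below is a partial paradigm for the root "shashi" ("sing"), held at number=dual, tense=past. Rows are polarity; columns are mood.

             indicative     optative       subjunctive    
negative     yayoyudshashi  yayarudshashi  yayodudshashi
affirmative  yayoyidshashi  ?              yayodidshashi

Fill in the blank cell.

Attach polarity affirmative id- → idshashi.
Attach mood optative ar- → aridshashi.
Attach number dual yo- → yoaridshashi.
Attach tense past ya- → yayoaridshashi.
Apply vowel deletion: yayoaridshashi → yayaridshashi.
Nasal assimilation: no change.

yayaridshashi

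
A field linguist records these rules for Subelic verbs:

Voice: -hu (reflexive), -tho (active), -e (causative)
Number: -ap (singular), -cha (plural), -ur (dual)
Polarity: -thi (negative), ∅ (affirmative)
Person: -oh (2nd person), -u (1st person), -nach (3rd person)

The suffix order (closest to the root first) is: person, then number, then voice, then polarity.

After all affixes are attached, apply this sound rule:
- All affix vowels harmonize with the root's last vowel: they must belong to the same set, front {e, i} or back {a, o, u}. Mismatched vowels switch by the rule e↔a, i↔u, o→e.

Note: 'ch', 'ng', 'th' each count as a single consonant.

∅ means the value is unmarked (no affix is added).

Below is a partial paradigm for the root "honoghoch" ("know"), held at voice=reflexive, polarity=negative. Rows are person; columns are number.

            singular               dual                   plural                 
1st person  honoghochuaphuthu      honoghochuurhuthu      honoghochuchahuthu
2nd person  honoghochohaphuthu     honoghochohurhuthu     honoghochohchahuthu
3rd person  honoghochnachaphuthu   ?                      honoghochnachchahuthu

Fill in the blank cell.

honoghochnachurhuthu

Attach person 3rd person -nach → honoghochnach.
Attach number dual -ur → honoghochnachur.
Attach voice reflexive -hu → honoghochnachurhu.
Attach polarity negative -thi → honoghochnachurhuthi.
Apply vowel harmony: honoghochnachurhuthi → honoghochnachurhuthu.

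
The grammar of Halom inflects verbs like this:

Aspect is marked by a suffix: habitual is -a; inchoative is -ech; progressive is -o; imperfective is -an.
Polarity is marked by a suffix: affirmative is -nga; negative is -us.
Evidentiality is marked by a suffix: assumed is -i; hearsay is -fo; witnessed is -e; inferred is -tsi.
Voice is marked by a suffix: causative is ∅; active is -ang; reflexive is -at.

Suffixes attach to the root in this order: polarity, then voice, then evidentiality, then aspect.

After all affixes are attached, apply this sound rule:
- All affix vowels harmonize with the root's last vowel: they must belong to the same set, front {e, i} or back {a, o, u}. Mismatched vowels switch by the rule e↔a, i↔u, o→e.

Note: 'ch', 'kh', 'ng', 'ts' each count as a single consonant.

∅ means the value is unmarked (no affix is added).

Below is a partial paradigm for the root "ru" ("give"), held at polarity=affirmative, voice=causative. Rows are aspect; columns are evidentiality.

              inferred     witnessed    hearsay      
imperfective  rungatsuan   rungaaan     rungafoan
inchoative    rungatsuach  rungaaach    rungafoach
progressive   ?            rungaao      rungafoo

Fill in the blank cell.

Attach polarity affirmative -nga → runga.
voice = causative: zero marking, form stays runga.
Attach evidentiality inferred -tsi → rungatsi.
Attach aspect progressive -o → rungatsio.
Apply vowel harmony: rungatsio → rungatsuo.

rungatsuo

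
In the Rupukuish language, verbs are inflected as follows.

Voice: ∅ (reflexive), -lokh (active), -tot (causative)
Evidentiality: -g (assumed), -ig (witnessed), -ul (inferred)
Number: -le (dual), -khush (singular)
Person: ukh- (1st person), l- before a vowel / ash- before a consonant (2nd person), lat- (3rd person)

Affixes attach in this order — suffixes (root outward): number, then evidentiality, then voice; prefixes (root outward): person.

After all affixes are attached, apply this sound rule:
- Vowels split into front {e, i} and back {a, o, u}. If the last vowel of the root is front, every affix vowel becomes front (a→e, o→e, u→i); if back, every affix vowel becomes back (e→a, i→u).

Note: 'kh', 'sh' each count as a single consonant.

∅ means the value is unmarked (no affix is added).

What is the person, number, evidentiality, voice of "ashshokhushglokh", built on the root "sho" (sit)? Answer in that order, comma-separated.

2nd person, singular, assumed, active

Segment: ash-sho-khush-g-lokh.
person: l/ash- → 2nd person.
number: -khush → singular.
evidentiality: -g → assumed.
voice: -lokh → active.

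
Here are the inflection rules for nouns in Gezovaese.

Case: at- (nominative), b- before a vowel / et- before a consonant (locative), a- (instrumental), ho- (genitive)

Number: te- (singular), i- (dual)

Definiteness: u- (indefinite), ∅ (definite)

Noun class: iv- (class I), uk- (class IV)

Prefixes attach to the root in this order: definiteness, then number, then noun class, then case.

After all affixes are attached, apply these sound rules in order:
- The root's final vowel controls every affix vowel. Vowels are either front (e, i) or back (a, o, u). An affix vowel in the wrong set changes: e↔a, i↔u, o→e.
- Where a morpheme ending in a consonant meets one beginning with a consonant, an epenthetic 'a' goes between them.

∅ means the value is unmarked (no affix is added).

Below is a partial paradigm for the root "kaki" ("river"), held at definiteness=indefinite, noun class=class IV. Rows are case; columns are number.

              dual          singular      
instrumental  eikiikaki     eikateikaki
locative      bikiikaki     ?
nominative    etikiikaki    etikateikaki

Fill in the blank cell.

bikateikaki

Attach definiteness indefinite u- → ukaki.
Attach number singular te- → teukaki.
Attach noun class class IV uk- → ukteukaki.
Attach case locative b- (before vowel 'u') → bukteukaki.
Apply vowel harmony: bukteukaki → bikteikaki.
Apply epenthesis: bikteikaki → bikateikaki.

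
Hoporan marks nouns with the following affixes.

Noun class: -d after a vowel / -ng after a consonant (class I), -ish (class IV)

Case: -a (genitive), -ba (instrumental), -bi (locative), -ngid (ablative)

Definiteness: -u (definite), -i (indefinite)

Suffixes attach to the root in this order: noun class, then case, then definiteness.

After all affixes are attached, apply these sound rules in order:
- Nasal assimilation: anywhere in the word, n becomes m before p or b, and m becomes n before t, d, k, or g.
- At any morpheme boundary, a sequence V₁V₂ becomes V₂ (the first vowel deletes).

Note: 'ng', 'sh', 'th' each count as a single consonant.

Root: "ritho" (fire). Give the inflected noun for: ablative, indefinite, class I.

Attach noun class class I -d (after vowel 'o') → rithod.
Attach case ablative -ngid → rithodngid.
Attach definiteness indefinite -i → rithodngidi.
Nasal assimilation: no change.
Vowel deletion: no change.

rithodngidi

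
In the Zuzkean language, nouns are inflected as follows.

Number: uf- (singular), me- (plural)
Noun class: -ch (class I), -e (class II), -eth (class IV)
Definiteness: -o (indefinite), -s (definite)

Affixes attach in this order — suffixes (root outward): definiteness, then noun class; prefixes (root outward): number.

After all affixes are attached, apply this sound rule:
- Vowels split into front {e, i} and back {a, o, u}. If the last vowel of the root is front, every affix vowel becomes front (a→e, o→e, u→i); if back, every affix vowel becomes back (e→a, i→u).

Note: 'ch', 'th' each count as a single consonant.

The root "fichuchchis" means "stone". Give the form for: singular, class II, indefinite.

iffichuchchisee

Attach definiteness indefinite -o → fichuchchiso.
Attach noun class class II -e → fichuchchisoe.
Attach number singular uf- → uffichuchchisoe.
Apply vowel harmony: uffichuchchisoe → iffichuchchisee.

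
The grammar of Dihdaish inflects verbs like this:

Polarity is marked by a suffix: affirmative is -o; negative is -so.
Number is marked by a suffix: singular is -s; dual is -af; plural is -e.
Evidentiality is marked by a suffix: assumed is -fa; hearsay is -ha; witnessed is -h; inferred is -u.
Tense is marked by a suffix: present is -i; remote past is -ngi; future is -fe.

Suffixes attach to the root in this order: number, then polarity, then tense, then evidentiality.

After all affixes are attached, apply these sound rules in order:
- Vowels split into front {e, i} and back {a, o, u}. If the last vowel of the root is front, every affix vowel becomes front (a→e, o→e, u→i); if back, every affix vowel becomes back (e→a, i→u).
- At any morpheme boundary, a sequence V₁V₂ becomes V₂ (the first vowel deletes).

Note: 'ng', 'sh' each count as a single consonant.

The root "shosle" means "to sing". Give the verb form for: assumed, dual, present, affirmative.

Attach number dual -af → shosleaf.
Attach polarity affirmative -o → shosleafo.
Attach tense present -i → shosleafoi.
Attach evidentiality assumed -fa → shosleafoifa.
Apply vowel harmony: shosleafoifa → shosleefeife.
Apply vowel deletion: shosleefeife → shoslefife.

shoslefife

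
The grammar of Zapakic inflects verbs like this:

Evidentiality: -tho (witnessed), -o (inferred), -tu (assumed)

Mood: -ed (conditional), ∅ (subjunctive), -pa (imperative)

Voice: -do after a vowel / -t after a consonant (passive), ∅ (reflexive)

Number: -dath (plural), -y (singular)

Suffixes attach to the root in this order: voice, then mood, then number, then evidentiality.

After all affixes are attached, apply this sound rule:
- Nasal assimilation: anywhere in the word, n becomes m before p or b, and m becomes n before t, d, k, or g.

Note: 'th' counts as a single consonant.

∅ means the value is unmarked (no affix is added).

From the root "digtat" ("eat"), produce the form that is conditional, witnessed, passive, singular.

Attach voice passive -t (after consonant 't') → digtatt.
Attach mood conditional -ed → digtatted.
Attach number singular -y → digtattedy.
Attach evidentiality witnessed -tho → digtattedytho.
Nasal assimilation: no change.

digtattedytho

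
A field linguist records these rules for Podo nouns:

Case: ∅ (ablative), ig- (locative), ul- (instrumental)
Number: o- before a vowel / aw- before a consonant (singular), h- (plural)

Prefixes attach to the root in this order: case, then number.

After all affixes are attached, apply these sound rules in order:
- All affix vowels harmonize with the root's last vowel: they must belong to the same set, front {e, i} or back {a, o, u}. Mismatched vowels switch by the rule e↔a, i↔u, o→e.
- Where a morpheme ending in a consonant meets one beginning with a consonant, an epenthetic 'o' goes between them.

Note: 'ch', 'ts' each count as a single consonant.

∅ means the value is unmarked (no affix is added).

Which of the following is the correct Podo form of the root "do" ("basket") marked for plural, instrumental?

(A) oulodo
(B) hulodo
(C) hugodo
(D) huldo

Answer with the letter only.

B

Attach case instrumental ul- → uldo.
Attach number plural h- → huldo.
Vowel harmony: no change.
Apply epenthesis: huldo → hulodo.
So the correct form is hulodo, option (B).
(C) hugodo is wrong: it uses locative instead of instrumental for case.
(D) huldo is wrong: it fails to apply the sound rule(s).
(A) oulodo is wrong: it uses singular instead of plural for number.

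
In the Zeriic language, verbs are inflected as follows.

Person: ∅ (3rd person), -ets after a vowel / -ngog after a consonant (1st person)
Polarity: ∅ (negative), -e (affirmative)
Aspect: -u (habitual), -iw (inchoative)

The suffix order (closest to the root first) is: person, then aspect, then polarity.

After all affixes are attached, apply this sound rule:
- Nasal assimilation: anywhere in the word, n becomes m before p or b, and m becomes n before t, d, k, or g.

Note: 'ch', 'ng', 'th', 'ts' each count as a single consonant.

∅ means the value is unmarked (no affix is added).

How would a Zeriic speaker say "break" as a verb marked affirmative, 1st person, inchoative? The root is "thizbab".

Attach person 1st person -ngog (after consonant 'b') → thizbabngog.
Attach aspect inchoative -iw → thizbabngogiw.
Attach polarity affirmative -e → thizbabngogiwe.
Nasal assimilation: no change.

thizbabngogiwe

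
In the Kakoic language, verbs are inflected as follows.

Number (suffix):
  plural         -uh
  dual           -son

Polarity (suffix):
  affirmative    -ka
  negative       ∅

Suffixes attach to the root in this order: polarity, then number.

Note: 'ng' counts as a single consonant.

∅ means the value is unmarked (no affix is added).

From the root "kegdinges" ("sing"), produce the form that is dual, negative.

kegdingesson

polarity = negative: zero marking, form stays kegdinges.
Attach number dual -son → kegdingesson.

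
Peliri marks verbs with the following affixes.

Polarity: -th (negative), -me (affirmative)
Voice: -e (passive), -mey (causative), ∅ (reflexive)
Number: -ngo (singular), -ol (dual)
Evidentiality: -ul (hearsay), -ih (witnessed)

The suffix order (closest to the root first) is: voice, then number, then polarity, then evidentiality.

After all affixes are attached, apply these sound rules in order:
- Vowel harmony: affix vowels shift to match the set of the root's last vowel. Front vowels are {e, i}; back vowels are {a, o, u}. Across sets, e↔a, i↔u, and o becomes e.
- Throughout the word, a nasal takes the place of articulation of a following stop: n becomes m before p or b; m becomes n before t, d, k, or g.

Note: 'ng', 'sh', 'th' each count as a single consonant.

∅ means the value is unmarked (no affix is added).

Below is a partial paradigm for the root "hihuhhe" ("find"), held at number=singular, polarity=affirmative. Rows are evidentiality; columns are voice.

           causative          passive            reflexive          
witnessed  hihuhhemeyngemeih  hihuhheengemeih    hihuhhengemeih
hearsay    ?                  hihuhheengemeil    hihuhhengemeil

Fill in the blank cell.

Attach voice causative -mey → hihuhhemey.
Attach number singular -ngo → hihuhhemeyngo.
Attach polarity affirmative -me → hihuhhemeyngome.
Attach evidentiality hearsay -ul → hihuhhemeyngomeul.
Apply vowel harmony: hihuhhemeyngomeul → hihuhhemeyngemeil.
Nasal assimilation: no change.

hihuhhemeyngemeil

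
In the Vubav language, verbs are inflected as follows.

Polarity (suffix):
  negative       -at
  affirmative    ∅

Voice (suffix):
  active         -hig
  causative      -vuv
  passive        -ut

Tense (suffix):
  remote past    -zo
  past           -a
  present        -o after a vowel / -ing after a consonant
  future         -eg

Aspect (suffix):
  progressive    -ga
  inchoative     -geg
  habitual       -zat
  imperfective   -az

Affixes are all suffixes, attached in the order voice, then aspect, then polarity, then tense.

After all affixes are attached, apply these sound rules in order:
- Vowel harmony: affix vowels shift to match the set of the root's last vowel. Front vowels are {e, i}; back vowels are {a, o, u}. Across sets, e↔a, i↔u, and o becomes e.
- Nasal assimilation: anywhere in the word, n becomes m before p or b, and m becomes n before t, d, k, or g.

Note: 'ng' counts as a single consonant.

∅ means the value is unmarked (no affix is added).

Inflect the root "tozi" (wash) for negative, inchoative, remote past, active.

Attach voice active -hig → tozihig.
Attach aspect inchoative -geg → tozihiggeg.
Attach polarity negative -at → tozihiggegat.
Attach tense remote past -zo → tozihiggegatzo.
Apply vowel harmony: tozihiggegatzo → tozihiggegetze.
Nasal assimilation: no change.

tozihiggegetze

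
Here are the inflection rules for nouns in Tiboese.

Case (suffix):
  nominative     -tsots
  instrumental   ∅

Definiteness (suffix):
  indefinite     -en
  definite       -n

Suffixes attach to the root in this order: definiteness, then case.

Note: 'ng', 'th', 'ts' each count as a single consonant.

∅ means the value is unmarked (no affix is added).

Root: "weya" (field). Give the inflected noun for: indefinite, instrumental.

Attach definiteness indefinite -en → weyaen.
case = instrumental: zero marking, form stays weyaen.

weyaen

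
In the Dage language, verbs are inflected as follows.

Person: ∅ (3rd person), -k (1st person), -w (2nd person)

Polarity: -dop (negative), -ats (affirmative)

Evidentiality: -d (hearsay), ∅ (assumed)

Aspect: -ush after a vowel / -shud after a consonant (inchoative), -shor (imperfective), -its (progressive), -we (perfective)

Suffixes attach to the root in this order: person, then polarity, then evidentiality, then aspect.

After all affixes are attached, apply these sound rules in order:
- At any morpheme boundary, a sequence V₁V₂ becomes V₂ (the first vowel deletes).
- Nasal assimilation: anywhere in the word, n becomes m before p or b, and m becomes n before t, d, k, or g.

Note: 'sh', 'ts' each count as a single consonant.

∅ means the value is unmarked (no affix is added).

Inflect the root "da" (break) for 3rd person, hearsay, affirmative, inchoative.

datsdshud

person = 3rd person: zero marking, form stays da.
Attach polarity affirmative -ats → daats.
Attach evidentiality hearsay -d → daatsd.
Attach aspect inchoative -shud (after consonant 'd') → daatsdshud.
Apply vowel deletion: daatsdshud → datsdshud.
Nasal assimilation: no change.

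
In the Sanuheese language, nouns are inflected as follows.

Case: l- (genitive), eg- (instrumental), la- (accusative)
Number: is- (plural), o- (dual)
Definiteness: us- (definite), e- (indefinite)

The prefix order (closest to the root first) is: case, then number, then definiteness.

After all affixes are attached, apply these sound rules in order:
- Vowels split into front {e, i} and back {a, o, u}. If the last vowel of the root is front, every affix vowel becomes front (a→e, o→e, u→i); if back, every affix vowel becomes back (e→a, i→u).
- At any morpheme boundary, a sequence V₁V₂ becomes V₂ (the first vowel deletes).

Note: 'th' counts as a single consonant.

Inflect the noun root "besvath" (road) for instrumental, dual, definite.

usagbesvath

Attach case instrumental eg- → egbesvath.
Attach number dual o- → oegbesvath.
Attach definiteness definite us- → usoegbesvath.
Apply vowel harmony: usoegbesvath → usoagbesvath.
Apply vowel deletion: usoagbesvath → usagbesvath.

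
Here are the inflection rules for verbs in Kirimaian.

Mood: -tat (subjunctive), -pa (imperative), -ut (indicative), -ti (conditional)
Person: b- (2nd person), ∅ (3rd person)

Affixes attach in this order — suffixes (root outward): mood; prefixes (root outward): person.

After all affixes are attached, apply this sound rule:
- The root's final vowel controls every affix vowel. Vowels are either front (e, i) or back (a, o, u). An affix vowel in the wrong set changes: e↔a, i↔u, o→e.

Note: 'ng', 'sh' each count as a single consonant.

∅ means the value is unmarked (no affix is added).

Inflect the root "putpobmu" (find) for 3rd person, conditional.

person = 3rd person: zero marking, form stays putpobmu.
Attach mood conditional -ti → putpobmuti.
Apply vowel harmony: putpobmuti → putpobmutu.

putpobmutu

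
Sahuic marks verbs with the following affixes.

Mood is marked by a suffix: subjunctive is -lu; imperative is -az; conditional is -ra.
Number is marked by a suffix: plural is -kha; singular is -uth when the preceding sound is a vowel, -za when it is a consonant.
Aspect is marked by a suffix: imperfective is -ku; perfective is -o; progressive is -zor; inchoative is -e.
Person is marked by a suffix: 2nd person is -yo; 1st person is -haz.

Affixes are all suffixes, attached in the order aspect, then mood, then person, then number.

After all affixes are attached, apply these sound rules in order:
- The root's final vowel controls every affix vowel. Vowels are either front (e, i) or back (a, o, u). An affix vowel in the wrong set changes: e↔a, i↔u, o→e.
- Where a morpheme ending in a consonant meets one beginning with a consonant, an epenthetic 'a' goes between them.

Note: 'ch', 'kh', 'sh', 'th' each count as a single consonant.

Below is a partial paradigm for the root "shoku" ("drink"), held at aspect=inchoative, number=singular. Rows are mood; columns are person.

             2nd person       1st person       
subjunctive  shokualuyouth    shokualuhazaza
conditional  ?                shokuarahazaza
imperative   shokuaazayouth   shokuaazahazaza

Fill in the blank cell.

Attach aspect inchoative -e → shokue.
Attach mood conditional -ra → shokuera.
Attach person 2nd person -yo → shokuerayo.
Attach number singular -uth (after vowel 'o') → shokuerayouth.
Apply vowel harmony: shokuerayouth → shokuarayouth.
Epenthesis: no change.

shokuarayouth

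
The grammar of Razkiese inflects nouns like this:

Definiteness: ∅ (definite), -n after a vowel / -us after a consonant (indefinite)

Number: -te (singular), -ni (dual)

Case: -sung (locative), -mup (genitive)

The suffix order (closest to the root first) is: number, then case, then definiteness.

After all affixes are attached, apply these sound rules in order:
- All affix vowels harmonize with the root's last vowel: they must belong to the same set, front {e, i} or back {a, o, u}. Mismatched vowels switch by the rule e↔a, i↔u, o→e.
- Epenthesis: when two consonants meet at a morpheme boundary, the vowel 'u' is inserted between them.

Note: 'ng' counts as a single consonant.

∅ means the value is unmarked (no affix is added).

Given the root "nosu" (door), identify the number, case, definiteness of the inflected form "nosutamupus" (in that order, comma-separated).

singular, genitive, indefinite

Segment: nosu-te-mup-us.
number: -te → singular.
case: -mup → genitive.
definiteness: -n/us → indefinite.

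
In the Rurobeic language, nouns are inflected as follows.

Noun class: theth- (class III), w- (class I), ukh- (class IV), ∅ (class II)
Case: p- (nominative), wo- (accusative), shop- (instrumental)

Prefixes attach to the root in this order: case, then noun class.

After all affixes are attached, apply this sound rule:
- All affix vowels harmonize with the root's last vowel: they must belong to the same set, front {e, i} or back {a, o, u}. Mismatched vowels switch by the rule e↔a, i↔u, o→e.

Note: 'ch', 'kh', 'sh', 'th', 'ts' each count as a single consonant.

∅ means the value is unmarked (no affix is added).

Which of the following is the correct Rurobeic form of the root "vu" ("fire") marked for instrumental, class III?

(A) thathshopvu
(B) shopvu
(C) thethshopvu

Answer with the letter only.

A

Attach case instrumental shop- → shopvu.
Attach noun class class III theth- → thethshopvu.
Apply vowel harmony: thethshopvu → thathshopvu.
So the correct form is thathshopvu, option (A).
(C) thethshopvu is wrong: it fails to apply the sound rule(s).
(B) shopvu is wrong: it uses class II instead of class III for noun class.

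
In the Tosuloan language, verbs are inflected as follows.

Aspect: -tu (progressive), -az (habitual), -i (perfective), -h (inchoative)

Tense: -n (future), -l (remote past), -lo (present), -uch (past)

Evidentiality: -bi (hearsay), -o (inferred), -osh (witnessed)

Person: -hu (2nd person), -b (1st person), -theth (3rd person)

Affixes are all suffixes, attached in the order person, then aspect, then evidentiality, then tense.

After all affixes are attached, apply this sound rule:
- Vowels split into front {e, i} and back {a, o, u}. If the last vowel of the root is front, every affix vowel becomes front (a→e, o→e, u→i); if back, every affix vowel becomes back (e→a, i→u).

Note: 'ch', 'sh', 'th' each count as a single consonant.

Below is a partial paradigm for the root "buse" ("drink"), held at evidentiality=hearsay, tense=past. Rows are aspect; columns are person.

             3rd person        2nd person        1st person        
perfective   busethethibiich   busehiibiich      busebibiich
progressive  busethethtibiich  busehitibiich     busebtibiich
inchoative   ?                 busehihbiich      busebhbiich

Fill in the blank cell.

Attach person 3rd person -theth → busetheth.
Attach aspect inchoative -h → busethethh.
Attach evidentiality hearsay -bi → busethethhbi.
Attach tense past -uch → busethethhbiuch.
Apply vowel harmony: busethethhbiuch → busethethhbiich.

busethethhbiich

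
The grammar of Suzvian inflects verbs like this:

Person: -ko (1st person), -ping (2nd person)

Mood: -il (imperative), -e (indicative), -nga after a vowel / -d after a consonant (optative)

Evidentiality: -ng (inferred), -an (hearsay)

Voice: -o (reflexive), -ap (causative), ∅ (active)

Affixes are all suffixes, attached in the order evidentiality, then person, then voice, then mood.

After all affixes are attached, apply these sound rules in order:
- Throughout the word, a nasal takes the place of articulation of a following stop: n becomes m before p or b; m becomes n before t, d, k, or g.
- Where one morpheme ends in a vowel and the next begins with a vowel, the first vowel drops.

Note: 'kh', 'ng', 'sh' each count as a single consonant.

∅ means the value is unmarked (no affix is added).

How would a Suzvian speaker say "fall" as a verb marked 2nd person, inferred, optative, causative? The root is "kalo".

Attach evidentiality inferred -ng → kalong.
Attach person 2nd person -ping → kalongping.
Attach voice causative -ap → kalongpingap.
Attach mood optative -d (after consonant 'p') → kalongpingapd.
Nasal assimilation: no change.
Vowel deletion: no change.

kalongpingapd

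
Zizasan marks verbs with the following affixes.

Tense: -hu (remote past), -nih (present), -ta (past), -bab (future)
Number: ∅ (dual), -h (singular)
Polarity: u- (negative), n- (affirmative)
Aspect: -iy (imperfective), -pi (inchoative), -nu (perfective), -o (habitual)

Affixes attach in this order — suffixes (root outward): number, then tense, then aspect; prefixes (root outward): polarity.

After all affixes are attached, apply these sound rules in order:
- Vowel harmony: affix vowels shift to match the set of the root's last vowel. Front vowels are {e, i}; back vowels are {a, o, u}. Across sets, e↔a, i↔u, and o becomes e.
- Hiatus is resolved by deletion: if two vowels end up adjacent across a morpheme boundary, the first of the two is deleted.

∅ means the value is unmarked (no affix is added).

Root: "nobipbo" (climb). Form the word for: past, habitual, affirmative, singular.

Attach number singular -h → nobipboh.
Attach tense past -ta → nobipbohta.
Attach polarity affirmative n- → nnobipbohta.
Attach aspect habitual -o → nnobipbohtao.
Vowel harmony: no change.
Apply vowel deletion: nnobipbohtao → nnobipbohto.

nnobipbohto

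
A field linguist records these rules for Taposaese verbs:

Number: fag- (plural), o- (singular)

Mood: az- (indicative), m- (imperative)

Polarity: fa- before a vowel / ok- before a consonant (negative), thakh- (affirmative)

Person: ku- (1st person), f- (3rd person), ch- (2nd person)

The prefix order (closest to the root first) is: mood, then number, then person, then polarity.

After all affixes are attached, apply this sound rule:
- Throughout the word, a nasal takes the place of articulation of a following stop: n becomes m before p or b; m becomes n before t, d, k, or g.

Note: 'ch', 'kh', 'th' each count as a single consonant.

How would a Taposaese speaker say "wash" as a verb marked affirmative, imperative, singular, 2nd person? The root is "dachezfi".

thakhchondachezfi

Attach mood imperative m- → mdachezfi.
Attach number singular o- → omdachezfi.
Attach person 2nd person ch- → chomdachezfi.
Attach polarity affirmative thakh- → thakhchomdachezfi.
Apply nasal assimilation: thakhchomdachezfi → thakhchondachezfi.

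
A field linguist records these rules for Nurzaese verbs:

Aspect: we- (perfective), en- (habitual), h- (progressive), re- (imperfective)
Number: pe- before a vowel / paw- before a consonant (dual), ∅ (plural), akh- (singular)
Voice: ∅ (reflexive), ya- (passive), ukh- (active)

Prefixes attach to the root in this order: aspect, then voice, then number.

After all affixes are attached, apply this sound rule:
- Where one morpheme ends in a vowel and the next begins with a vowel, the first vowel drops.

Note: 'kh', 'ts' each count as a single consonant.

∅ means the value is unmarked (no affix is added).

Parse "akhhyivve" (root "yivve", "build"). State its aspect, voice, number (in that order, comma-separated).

Segment: akh-h-yivve.
aspect: h- → progressive.
voice: ∅ → reflexive.
number: akh- → singular.

progressive, reflexive, singular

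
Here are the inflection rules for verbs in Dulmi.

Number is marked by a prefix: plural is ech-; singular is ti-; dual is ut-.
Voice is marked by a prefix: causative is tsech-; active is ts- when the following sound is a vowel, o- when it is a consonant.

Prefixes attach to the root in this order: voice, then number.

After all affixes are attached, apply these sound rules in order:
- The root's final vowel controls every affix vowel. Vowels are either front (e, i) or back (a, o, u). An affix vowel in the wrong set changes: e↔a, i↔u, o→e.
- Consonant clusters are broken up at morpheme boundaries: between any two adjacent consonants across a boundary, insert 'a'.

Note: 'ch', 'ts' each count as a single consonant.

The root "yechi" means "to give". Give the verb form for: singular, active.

tieyechi

Attach voice active o- (before consonant 'y') → oyechi.
Attach number singular ti- → tioyechi.
Apply vowel harmony: tioyechi → tieyechi.
Epenthesis: no change.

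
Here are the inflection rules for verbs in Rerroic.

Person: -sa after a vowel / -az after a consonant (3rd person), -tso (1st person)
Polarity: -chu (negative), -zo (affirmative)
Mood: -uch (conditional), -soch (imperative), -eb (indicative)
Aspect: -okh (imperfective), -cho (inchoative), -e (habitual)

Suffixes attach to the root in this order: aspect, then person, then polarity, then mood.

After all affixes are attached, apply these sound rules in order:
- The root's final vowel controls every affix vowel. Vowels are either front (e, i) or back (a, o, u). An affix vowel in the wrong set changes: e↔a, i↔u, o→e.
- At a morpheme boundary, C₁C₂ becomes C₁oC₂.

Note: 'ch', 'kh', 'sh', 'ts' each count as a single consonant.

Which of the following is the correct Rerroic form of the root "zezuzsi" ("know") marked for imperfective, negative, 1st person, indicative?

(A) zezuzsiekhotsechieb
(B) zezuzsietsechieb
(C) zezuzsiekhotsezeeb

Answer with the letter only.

Attach aspect imperfective -okh → zezuzsiokh.
Attach person 1st person -tso → zezuzsiokhtso.
Attach polarity negative -chu → zezuzsiokhtsochu.
Attach mood indicative -eb → zezuzsiokhtsochueb.
Apply vowel harmony: zezuzsiokhtsochueb → zezuzsiekhtsechieb.
Apply epenthesis: zezuzsiekhtsechieb → zezuzsiekhotsechieb.
So the correct form is zezuzsiekhotsechieb, option (A).
(C) zezuzsiekhotsezeeb is wrong: it uses affirmative instead of negative for polarity.
(B) zezuzsietsechieb is wrong: it uses habitual instead of imperfective for aspect.

A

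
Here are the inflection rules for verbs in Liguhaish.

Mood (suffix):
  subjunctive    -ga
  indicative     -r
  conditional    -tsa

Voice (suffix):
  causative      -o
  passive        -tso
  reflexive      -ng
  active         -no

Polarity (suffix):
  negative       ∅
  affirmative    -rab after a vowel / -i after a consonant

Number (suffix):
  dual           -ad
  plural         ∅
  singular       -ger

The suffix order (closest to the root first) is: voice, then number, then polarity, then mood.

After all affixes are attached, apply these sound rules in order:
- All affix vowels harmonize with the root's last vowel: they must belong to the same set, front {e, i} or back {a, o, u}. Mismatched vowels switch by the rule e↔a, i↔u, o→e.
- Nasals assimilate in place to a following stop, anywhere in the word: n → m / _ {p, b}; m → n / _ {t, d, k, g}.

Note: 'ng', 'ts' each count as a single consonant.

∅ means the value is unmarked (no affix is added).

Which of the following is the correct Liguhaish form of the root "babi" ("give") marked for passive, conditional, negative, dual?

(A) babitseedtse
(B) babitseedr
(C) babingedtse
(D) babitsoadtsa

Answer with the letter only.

Attach voice passive -tso → babitso.
Attach number dual -ad → babitsoad.
polarity = negative: zero marking, form stays babitsoad.
Attach mood conditional -tsa → babitsoadtsa.
Apply vowel harmony: babitsoadtsa → babitseedtse.
Nasal assimilation: no change.
So the correct form is babitseedtse, option (A).
(C) babingedtse is wrong: it uses reflexive instead of passive for voice.
(D) babitsoadtsa is wrong: it fails to apply the sound rule(s).
(B) babitseedr is wrong: it uses indicative instead of conditional for mood.

A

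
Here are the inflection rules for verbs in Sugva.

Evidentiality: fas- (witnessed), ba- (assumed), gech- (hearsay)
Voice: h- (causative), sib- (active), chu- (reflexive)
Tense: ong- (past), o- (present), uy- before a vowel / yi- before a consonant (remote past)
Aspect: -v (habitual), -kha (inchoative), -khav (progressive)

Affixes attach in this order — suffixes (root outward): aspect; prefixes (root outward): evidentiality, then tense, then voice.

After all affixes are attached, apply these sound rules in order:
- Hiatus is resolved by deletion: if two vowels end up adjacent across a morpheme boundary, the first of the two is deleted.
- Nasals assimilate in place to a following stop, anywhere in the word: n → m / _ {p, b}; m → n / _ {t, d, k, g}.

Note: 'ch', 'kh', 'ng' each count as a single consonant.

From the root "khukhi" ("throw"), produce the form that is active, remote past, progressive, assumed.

Attach aspect progressive -khav → khukhikhav.
Attach evidentiality assumed ba- → bakhukhikhav.
Attach tense remote past yi- (before consonant 'b') → yibakhukhikhav.
Attach voice active sib- → sibyibakhukhikhav.
Vowel deletion: no change.
Nasal assimilation: no change.

sibyibakhukhikhav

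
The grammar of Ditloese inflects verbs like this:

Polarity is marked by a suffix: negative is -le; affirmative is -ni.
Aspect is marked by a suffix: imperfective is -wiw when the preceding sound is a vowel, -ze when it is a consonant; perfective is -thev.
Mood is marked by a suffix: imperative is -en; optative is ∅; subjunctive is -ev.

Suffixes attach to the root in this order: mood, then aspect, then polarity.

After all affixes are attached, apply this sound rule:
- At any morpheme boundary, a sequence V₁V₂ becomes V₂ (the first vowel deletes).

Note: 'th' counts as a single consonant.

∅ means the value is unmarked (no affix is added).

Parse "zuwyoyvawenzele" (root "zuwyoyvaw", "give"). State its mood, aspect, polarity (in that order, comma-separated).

Segment: zuwyoyvaw-en-ze-le.
mood: -en → imperative.
aspect: -wiw/ze → imperfective.
polarity: -le → negative.

imperative, imperfective, negative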